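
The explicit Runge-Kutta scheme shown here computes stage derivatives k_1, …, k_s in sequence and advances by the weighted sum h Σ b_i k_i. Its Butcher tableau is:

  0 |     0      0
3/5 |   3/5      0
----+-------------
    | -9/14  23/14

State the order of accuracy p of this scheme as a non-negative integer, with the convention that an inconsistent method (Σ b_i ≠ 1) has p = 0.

b = (-9/14, 23/14)
c = (0, 3/5)
Σ b_i: (-9/14)·1 + 23/14·1 = 1 ✓
b·c: 23/14·3/5 = 69/70 ≠ 1/2 ⇒ order 1.

1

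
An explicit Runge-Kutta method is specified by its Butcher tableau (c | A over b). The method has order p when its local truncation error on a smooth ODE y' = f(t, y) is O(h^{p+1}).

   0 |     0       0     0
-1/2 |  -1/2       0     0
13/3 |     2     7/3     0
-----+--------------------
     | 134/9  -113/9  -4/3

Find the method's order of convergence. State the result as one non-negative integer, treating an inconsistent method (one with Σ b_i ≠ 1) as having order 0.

2

b = (134/9, -113/9, -4/3)
c = (0, -1/2, 13/3)
Ac = (0, 0, -7/6)
Σ b_i: 134/9·1 + (-113/9)·1 + (-4/3)·1 = 1 ✓
b·c: (-113/9)·(-1/2) + (-4/3)·13/3 = 1/2 ✓
b·c²: (-113/9)·1/4 + (-4/3)·169/9 = -3043/108 ≠ 1/3 ⇒ order 2.
b·Ac: (-4/3)·(-7/6) = 14/9 ≠ 1/6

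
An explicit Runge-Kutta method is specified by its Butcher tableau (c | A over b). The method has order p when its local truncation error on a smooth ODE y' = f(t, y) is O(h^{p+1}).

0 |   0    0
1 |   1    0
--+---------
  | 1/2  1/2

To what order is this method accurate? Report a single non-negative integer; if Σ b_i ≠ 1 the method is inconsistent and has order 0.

b = (1/2, 1/2)
c = (0, 1)
Σ b_i: 1/2·1 + 1/2·1 = 1 ✓
b·c: 1/2·1 = 1/2 ✓; 2 stages ⇒ order 2.

2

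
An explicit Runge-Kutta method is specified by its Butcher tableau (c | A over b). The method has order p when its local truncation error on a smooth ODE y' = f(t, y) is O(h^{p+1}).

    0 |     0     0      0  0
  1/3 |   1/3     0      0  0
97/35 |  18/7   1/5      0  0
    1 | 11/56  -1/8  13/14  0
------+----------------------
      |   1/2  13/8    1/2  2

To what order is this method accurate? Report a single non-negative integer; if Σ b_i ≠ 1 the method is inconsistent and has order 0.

b = (1/2, 13/8, 1/2, 2)
c = (0, 1/3, 97/35, 1)
Ac = (0, 0, 1/15, 14887/5880)
Σ b_i: 1/2·1 + 13/8·1 + 1/2·1 + 2·1 = 37/8 ≠ 1 ⇒ order 0.

0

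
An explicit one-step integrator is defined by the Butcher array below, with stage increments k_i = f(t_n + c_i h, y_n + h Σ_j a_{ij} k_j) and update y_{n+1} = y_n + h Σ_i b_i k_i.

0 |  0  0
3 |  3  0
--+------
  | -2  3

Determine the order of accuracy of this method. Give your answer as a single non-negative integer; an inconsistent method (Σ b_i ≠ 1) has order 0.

1

b = (-2, 3)
c = (0, 3)
Σ b_i: (-2)·1 + 3·1 = 1 ✓
b·c: 3·3 = 9 ≠ 1/2 ⇒ order 1.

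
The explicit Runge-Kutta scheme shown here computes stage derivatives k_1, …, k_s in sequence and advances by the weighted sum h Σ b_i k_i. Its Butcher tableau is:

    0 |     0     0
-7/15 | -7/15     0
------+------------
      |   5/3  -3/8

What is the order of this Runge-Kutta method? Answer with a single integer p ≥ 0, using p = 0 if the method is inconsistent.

b = (5/3, -3/8)
c = (0, -7/15)
Σ b_i: 5/3·1 + (-3/8)·1 = 31/24 ≠ 1 ⇒ order 0.

0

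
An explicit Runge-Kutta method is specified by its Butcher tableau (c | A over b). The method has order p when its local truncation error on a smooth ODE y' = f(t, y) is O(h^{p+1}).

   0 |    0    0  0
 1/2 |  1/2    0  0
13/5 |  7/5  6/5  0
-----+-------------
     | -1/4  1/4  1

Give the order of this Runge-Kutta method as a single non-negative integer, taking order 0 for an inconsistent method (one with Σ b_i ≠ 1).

1

b = (-1/4, 1/4, 1)
c = (0, 1/2, 13/5)
Ac = (0, 0, 3/5)
Σ b_i: (-1/4)·1 + 1/4·1 + 1·1 = 1 ✓
b·c: 1/4·1/2 + 1·13/5 = 109/40 ≠ 1/2 ⇒ order 1.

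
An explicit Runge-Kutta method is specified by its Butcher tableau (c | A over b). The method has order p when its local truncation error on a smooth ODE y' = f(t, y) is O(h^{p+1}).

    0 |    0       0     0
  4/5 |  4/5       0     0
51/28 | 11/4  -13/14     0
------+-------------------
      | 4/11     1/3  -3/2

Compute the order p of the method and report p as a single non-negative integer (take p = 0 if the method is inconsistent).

b = (4/11, 1/3, -3/2)
c = (0, 4/5, 51/28)
Ac = (0, 0, -26/35)
Σ b_i: 4/11·1 + 1/3·1 + (-3/2)·1 = -53/66 ≠ 1 ⇒ order 0.

0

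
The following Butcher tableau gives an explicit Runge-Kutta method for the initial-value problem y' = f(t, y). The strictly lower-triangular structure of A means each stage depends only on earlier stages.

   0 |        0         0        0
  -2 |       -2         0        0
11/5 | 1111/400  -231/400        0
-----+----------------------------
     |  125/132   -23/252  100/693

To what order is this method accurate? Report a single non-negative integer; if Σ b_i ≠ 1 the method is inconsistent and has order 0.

3

b = (125/132, -23/252, 100/693)
c = (0, -2, 11/5)
Ac = (0, 0, 231/200)
Σ b_i: 125/132·1 + (-23/252)·1 + 100/693·1 = 1 ✓
b·c: (-23/252)·(-2) + 100/693·11/5 = 1/2 ✓
b·c²: (-23/252)·4 + 100/693·121/25 = 1/3 ✓
b·Ac: 100/693·231/200 = 1/6 ✓; 3 stages ⇒ order 3.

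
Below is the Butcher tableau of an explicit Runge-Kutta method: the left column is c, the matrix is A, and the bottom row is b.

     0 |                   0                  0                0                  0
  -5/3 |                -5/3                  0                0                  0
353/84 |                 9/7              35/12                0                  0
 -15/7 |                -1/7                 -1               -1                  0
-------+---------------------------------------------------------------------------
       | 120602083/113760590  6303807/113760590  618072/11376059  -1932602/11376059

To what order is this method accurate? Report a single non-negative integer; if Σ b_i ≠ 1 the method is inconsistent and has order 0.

b = (120602083/113760590, 6303807/113760590, 618072/11376059, -1932602/11376059)
c = (0, -5/3, 353/84, -15/7)
Ac = (0, 0, -175/36, -71/28)
Σ b_i: 120602083/113760590·1 + 6303807/113760590·1 + 618072/11376059·1 + (-1932602/11376059)·1 = 1 ✓
b·c: 6303807/113760590·(-5/3) + 618072/11376059·353/84 + (-1932602/11376059)·(-15/7) = 1/2 ✓
b·c²: 6303807/113760590·25/9 + 618072/11376059·124609/7056 + (-1932602/11376059)·225/49 = 1/3 ✓
b·Ac: 618072/11376059·(-175/36) + (-1932602/11376059)·(-71/28) = 1/6 ✓
b·c³: 6303807/113760590·(-125/27) + 618072/11376059·43986977/592704 + (-1932602/11376059)·(-3375/343) = 218620768283/40134736152 ≠ 1/4 ⇒ order 3.
b·(c∘Ac): 618072/11376059·(-8825/432) + (-1932602/11376059)·1065/196 = -1457016865/716691717 ≠ 1/8
b·Ac²: 618072/11376059·875/108 + (-1932602/11376059)·(-144209/7056) = 22430836987/5733533736 ≠ 1/12
b·A²c: (-1932602/11376059)·175/36 = -169102675/204769062 ≠ 1/24

3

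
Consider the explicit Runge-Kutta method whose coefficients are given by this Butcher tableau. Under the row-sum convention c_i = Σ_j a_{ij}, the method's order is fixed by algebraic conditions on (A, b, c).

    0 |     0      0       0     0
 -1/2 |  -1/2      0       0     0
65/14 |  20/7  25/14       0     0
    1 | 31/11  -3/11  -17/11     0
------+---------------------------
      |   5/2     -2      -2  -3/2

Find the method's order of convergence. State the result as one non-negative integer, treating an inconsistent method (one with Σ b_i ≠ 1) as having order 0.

b = (5/2, -2, -2, -3/2)
c = (0, -1/2, 65/14, 1)
Ac = (0, 0, -25/28, -542/77)
Σ b_i: 5/2·1 + (-2)·1 + (-2)·1 + (-3/2)·1 = -3 ≠ 1 ⇒ order 0.

0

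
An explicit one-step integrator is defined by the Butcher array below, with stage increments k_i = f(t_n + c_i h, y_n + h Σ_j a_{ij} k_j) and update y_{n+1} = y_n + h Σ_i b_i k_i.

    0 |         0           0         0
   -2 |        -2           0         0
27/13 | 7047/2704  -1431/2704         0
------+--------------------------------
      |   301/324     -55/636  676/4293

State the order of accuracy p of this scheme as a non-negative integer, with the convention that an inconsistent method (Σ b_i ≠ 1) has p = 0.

3

b = (301/324, -55/636, 676/4293)
c = (0, -2, 27/13)
Ac = (0, 0, 1431/1352)
Σ b_i: 301/324·1 + (-55/636)·1 + 676/4293·1 = 1 ✓
b·c: (-55/636)·(-2) + 676/4293·27/13 = 1/2 ✓
b·c²: (-55/636)·4 + 676/4293·729/169 = 1/3 ✓
b·Ac: 676/4293·1431/1352 = 1/6 ✓; 3 stages ⇒ order 3.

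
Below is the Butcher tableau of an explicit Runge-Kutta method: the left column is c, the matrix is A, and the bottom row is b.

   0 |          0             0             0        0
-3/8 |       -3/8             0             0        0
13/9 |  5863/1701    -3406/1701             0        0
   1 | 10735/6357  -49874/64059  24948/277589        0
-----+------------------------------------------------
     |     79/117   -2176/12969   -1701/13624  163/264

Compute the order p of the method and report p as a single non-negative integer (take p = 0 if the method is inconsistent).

4

b = (79/117, -2176/12969, -1701/13624, 163/264)
c = (0, -3/8, 13/9, 1)
Ac = (0, 0, 1703/2268, 275/652)
Σ b_i: 79/117·1 + (-2176/12969)·1 + (-1701/13624)·1 + 163/264·1 = 1 ✓
b·c: (-2176/12969)·(-3/8) + (-1701/13624)·13/9 + 163/264·1 = 1/2 ✓
b·c²: (-2176/12969)·9/64 + (-1701/13624)·169/81 + 163/264·1 = 1/3 ✓
b·Ac: (-1701/13624)·1703/2268 + 163/264·275/652 = 1/6 ✓
b·c³: (-2176/12969)·(-27/512) + (-1701/13624)·2197/729 + 163/264·1 = 1/4 ✓
b·(c∘Ac): (-1701/13624)·22139/20412 + 163/264·275/652 = 1/8 ✓
b·Ac²: (-1701/13624)·(-1703/6048) + 163/264·407/5216 = 1/12 ✓
b·A²c: 163/264·11/163 = 1/24 ✓; 4 stages ⇒ order 4.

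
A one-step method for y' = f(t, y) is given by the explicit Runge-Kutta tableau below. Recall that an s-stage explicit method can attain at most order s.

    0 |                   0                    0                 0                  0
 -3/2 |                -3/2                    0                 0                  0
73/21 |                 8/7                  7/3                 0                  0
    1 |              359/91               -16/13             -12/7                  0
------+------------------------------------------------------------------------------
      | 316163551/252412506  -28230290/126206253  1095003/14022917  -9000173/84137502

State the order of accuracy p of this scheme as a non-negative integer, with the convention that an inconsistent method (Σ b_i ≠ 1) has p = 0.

b = (316163551/252412506, -28230290/126206253, 1095003/14022917, -9000173/84137502)
c = (0, -3/2, 73/21, 1)
Ac = (0, 0, -7/2, -2620/637)
Σ b_i: 316163551/252412506·1 + (-28230290/126206253)·1 + 1095003/14022917·1 + (-9000173/84137502)·1 = 1 ✓
b·c: (-28230290/126206253)·(-3/2) + 1095003/14022917·73/21 + (-9000173/84137502)·1 = 1/2 ✓
b·c²: (-28230290/126206253)·9/4 + 1095003/14022917·5329/441 + (-9000173/84137502)·1 = 1/3 ✓
b·Ac: 1095003/14022917·(-7/2) + (-9000173/84137502)·(-2620/637) = 1/6 ✓
b·c³: (-28230290/126206253)·(-27/8) + 1095003/14022917·389017/9261 + (-9000173/84137502)·1 = 4626968557/1177925028 ≠ 1/4 ⇒ order 3.
b·(c∘Ac): 1095003/14022917·(-73/6) + (-9000173/84137502)·(-2620/637) = -42917239/84137502 ≠ 1/8
b·Ac²: 1095003/14022917·21/4 + (-9000173/84137502)·(-314152/13377) = 10325996185/3533775084 ≠ 1/12
b·A²c: (-9000173/84137502)·6 = -9000173/14022917 ≠ 1/24

3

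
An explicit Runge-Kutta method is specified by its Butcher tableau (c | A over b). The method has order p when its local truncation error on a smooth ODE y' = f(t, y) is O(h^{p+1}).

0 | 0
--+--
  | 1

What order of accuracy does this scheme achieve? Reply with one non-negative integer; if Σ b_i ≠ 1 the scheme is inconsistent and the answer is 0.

1

b = (1)
c = (0)
Σ b_i: 1·1 = 1 ✓; 1 stage ⇒ order 1.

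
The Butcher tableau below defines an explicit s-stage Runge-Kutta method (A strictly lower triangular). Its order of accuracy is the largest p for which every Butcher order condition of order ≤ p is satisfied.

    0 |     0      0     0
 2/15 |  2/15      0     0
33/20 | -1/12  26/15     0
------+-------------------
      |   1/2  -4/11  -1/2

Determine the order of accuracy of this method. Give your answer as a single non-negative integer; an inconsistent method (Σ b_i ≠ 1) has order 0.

0

b = (1/2, -4/11, -1/2)
c = (0, 2/15, 33/20)
Ac = (0, 0, 52/225)
Σ b_i: 1/2·1 + (-4/11)·1 + (-1/2)·1 = -4/11 ≠ 1 ⇒ order 0.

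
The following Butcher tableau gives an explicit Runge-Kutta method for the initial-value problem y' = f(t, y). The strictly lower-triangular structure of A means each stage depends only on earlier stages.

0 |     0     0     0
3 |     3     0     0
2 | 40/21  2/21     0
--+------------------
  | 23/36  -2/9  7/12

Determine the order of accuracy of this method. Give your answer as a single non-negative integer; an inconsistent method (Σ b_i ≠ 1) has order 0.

3

b = (23/36, -2/9, 7/12)
c = (0, 3, 2)
Ac = (0, 0, 2/7)
Σ b_i: 23/36·1 + (-2/9)·1 + 7/12·1 = 1 ✓
b·c: (-2/9)·3 + 7/12·2 = 1/2 ✓
b·c²: (-2/9)·9 + 7/12·4 = 1/3 ✓
b·Ac: 7/12·2/7 = 1/6 ✓; 3 stages ⇒ order 3.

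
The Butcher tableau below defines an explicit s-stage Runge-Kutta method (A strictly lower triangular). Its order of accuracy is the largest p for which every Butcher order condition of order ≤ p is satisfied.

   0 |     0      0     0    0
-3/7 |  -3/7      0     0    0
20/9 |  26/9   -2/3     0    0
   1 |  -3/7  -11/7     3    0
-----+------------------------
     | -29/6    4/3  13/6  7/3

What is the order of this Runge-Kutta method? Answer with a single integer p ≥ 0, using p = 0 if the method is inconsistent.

b = (-29/6, 4/3, 13/6, 7/3)
c = (0, -3/7, 20/9, 1)
Ac = (0, 0, 2/7, 1079/147)
Σ b_i: (-29/6)·1 + 4/3·1 + 13/6·1 + 7/3·1 = 1 ✓
b·c: 4/3·(-3/7) + 13/6·20/9 + 7/3·1 = 1243/189 ≠ 1/2 ⇒ order 1.

1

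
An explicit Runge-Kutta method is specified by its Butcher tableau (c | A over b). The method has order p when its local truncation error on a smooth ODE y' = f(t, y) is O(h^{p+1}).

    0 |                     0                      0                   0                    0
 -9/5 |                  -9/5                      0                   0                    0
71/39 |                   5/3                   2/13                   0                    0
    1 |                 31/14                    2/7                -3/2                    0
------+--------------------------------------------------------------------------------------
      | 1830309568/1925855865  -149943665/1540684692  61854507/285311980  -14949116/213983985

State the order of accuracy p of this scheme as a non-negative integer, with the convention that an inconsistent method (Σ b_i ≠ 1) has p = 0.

3

b = (1830309568/1925855865, -149943665/1540684692, 61854507/285311980, -14949116/213983985)
c = (0, -9/5, 71/39, 1)
Ac = (0, 0, -18/65, -2953/910)
Σ b_i: 1830309568/1925855865·1 + (-149943665/1540684692)·1 + 61854507/285311980·1 + (-14949116/213983985)·1 = 1 ✓
b·c: (-149943665/1540684692)·(-9/5) + 61854507/285311980·71/39 + (-14949116/213983985)·1 = 1/2 ✓
b·c²: (-149943665/1540684692)·81/25 + 61854507/285311980·5041/1521 + (-14949116/213983985)·1 = 1/3 ✓
b·Ac: 61854507/285311980·(-18/65) + (-14949116/213983985)·(-2953/910) = 1/6 ✓
b·c³: (-149943665/1540684692)·(-729/125) + 61854507/285311980·357911/59319 + (-14949116/213983985)·1 = 50233599437/27817918050 ≠ 1/4 ⇒ order 3.
b·(c∘Ac): 61854507/285311980·(-426/845) + (-14949116/213983985)·(-2953/910) = 251231111/2139839850 ≠ 1/8
b·Ac²: 61854507/285311980·162/325 + (-14949116/213983985)·(-717907/177450) = 32605365187/83453754150 ≠ 1/12
b·A²c: (-14949116/213983985)·27/65 = -10349388/356639975 ≠ 1/24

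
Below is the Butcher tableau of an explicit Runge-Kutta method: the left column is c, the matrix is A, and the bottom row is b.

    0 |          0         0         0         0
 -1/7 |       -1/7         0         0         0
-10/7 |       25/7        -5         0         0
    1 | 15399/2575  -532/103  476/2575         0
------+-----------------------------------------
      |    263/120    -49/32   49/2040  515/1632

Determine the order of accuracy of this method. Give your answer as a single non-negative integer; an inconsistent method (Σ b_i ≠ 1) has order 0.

b = (263/120, -49/32, 49/2040, 515/1632)
c = (0, -1/7, -10/7, 1)
Ac = (0, 0, 5/7, 244/515)
Σ b_i: 263/120·1 + (-49/32)·1 + 49/2040·1 + 515/1632·1 = 1 ✓
b·c: (-49/32)·(-1/7) + 49/2040·(-10/7) + 515/1632·1 = 1/2 ✓
b·c²: (-49/32)·1/49 + 49/2040·100/49 + 515/1632·1 = 1/3 ✓
b·Ac: 49/2040·5/7 + 515/1632·244/515 = 1/6 ✓
b·c³: (-49/32)·(-1/343) + 49/2040·(-1000/343) + 515/1632·1 = 1/4 ✓
b·(c∘Ac): 49/2040·(-50/49) + 515/1632·244/515 = 1/8 ✓
b·Ac²: 49/2040·(-5/49) + 515/1632·28/103 = 1/12 ✓
b·A²c: 515/1632·68/515 = 1/24 ✓; 4 stages ⇒ order 4.

4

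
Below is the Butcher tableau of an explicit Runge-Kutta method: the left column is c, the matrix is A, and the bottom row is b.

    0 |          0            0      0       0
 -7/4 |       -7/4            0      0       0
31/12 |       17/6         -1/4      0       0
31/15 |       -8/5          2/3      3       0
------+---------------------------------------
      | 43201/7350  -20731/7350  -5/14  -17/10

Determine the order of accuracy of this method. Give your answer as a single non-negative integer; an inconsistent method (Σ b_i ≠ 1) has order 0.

b = (43201/7350, -20731/7350, -5/14, -17/10)
c = (0, -7/4, 31/12, 31/15)
Ac = (0, 0, 7/16, 79/12)
Σ b_i: 43201/7350·1 + (-20731/7350)·1 + (-5/14)·1 + (-17/10)·1 = 1 ✓
b·c: (-20731/7350)·(-7/4) + (-5/14)·31/12 + (-17/10)·31/15 = 1/2 ✓
b·c²: (-20731/7350)·49/16 + (-5/14)·961/144 + (-17/10)·961/225 = -383927/21000 ≠ 1/3 ⇒ order 2.
b·Ac: (-5/14)·7/16 + (-17/10)·79/12 = -5447/480 ≠ 1/6

2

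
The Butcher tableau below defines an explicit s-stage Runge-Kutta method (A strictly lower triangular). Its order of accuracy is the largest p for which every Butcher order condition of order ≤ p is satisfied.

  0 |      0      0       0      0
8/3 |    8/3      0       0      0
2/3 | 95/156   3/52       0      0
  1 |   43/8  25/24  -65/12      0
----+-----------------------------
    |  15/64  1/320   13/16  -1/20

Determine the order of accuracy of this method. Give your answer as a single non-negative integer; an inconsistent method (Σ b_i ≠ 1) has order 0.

4

b = (15/64, 1/320, 13/16, -1/20)
c = (0, 8/3, 2/3, 1)
Ac = (0, 0, 2/13, -5/6)
Σ b_i: 15/64·1 + 1/320·1 + 13/16·1 + (-1/20)·1 = 1 ✓
b·c: 1/320·8/3 + 13/16·2/3 + (-1/20)·1 = 1/2 ✓
b·c²: 1/320·64/9 + 13/16·4/9 + (-1/20)·1 = 1/3 ✓
b·Ac: 13/16·2/13 + (-1/20)·(-5/6) = 1/6 ✓
b·c³: 1/320·512/27 + 13/16·8/27 + (-1/20)·1 = 1/4 ✓
b·(c∘Ac): 13/16·4/39 + (-1/20)·(-5/6) = 1/8 ✓
b·Ac²: 13/16·16/39 + (-1/20)·5 = 1/12 ✓
b·A²c: (-1/20)·(-5/6) = 1/24 ✓; 4 stages ⇒ order 4.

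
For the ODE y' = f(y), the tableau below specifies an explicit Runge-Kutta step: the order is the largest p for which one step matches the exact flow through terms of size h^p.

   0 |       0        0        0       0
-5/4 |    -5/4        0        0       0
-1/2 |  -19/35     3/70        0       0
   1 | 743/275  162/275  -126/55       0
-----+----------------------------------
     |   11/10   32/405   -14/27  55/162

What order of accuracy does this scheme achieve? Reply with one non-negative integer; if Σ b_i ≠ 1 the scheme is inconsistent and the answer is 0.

4

b = (11/10, 32/405, -14/27, 55/162)
c = (0, -5/4, -1/2, 1)
Ac = (0, 0, -3/56, 9/22)
Σ b_i: 11/10·1 + 32/405·1 + (-14/27)·1 + 55/162·1 = 1 ✓
b·c: 32/405·(-5/4) + (-14/27)·(-1/2) + 55/162·1 = 1/2 ✓
b·c²: 32/405·25/16 + (-14/27)·1/4 + 55/162·1 = 1/3 ✓
b·Ac: (-14/27)·(-3/56) + 55/162·9/22 = 1/6 ✓
b·c³: 32/405·(-125/64) + (-14/27)·(-1/8) + 55/162·1 = 1/4 ✓
b·(c∘Ac): (-14/27)·3/112 + 55/162·9/22 = 1/8 ✓
b·Ac²: (-14/27)·15/224 + 55/162·153/440 = 1/12 ✓
b·A²c: 55/162·27/220 = 1/24 ✓; 4 stages ⇒ order 4.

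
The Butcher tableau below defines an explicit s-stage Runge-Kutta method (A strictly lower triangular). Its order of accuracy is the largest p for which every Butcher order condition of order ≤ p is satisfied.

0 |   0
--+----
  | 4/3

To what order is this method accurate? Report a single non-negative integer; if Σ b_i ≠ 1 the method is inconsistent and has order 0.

b = (4/3)
c = (0)
Σ b_i: 4/3·1 = 4/3 ≠ 1 ⇒ order 0.

0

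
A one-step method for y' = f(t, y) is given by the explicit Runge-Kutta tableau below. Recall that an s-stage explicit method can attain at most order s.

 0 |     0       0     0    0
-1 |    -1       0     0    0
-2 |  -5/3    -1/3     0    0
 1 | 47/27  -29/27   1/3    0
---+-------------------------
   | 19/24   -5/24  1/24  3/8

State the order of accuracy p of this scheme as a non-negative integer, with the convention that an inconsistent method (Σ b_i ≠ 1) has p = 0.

b = (19/24, -5/24, 1/24, 3/8)
c = (0, -1, -2, 1)
Ac = (0, 0, 1/3, 11/27)
Σ b_i: 19/24·1 + (-5/24)·1 + 1/24·1 + 3/8·1 = 1 ✓
b·c: (-5/24)·(-1) + 1/24·(-2) + 3/8·1 = 1/2 ✓
b·c²: (-5/24)·1 + 1/24·4 + 3/8·1 = 1/3 ✓
b·Ac: 1/24·1/3 + 3/8·11/27 = 1/6 ✓
b·c³: (-5/24)·(-1) + 1/24·(-8) + 3/8·1 = 1/4 ✓
b·(c∘Ac): 1/24·(-2/3) + 3/8·11/27 = 1/8 ✓
b·Ac²: 1/24·(-1/3) + 3/8·7/27 = 1/12 ✓
b·A²c: 3/8·1/9 = 1/24 ✓; 4 stages ⇒ order 4.

4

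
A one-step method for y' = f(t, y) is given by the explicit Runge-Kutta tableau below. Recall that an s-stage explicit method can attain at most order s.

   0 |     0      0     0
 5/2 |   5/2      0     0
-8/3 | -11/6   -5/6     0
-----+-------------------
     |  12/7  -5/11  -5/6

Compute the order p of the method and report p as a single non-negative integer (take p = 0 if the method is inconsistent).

b = (12/7, -5/11, -5/6)
c = (0, 5/2, -8/3)
Ac = (0, 0, -25/12)
Σ b_i: 12/7·1 + (-5/11)·1 + (-5/6)·1 = 197/462 ≠ 1 ⇒ order 0.

0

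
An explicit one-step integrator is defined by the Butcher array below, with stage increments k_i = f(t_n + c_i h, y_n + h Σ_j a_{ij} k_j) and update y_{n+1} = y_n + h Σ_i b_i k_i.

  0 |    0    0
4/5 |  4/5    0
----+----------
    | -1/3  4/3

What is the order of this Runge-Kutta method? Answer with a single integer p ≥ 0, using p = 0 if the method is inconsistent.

b = (-1/3, 4/3)
c = (0, 4/5)
Σ b_i: (-1/3)·1 + 4/3·1 = 1 ✓
b·c: 4/3·4/5 = 16/15 ≠ 1/2 ⇒ order 1.

1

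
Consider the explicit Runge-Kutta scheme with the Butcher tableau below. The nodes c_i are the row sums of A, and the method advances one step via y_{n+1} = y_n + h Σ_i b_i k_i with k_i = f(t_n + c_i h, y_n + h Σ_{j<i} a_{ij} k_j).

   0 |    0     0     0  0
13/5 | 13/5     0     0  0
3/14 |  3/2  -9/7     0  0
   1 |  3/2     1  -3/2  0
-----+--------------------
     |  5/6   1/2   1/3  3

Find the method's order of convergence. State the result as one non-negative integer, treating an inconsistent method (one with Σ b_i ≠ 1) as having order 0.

b = (5/6, 1/2, 1/3, 3)
c = (0, 13/5, 3/14, 1)
Ac = (0, 0, -117/35, 319/140)
Σ b_i: 5/6·1 + 1/2·1 + 1/3·1 + 3·1 = 14/3 ≠ 1 ⇒ order 0.

0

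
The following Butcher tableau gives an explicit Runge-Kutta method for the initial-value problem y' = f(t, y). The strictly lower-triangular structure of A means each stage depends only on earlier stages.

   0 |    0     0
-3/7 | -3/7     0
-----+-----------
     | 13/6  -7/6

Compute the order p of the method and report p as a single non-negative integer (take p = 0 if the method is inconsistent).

2

b = (13/6, -7/6)
c = (0, -3/7)
Σ b_i: 13/6·1 + (-7/6)·1 = 1 ✓
b·c: (-7/6)·(-3/7) = 1/2 ✓; 2 stages ⇒ order 2.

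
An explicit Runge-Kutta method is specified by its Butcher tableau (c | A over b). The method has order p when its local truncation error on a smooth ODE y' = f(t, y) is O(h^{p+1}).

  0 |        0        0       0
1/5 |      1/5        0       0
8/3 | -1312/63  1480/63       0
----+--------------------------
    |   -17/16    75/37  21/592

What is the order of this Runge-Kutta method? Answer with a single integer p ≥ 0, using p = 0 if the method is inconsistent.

3

b = (-17/16, 75/37, 21/592)
c = (0, 1/5, 8/3)
Ac = (0, 0, 296/63)
Σ b_i: (-17/16)·1 + 75/37·1 + 21/592·1 = 1 ✓
b·c: 75/37·1/5 + 21/592·8/3 = 1/2 ✓
b·c²: 75/37·1/25 + 21/592·64/9 = 1/3 ✓
b·Ac: 21/592·296/63 = 1/6 ✓; 3 stages ⇒ order 3.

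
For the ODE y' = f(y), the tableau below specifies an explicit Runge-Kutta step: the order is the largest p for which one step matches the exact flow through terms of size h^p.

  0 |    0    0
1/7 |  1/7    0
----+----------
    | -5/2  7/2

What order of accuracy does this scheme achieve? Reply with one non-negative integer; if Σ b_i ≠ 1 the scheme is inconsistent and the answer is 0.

b = (-5/2, 7/2)
c = (0, 1/7)
Σ b_i: (-5/2)·1 + 7/2·1 = 1 ✓
b·c: 7/2·1/7 = 1/2 ✓; 2 stages ⇒ order 2.

2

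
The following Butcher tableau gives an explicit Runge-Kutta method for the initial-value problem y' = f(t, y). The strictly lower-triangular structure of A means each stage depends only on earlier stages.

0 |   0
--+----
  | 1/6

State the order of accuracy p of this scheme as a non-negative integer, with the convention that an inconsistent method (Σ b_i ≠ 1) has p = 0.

0

b = (1/6)
c = (0)
Σ b_i: 1/6·1 = 1/6 ≠ 1 ⇒ order 0.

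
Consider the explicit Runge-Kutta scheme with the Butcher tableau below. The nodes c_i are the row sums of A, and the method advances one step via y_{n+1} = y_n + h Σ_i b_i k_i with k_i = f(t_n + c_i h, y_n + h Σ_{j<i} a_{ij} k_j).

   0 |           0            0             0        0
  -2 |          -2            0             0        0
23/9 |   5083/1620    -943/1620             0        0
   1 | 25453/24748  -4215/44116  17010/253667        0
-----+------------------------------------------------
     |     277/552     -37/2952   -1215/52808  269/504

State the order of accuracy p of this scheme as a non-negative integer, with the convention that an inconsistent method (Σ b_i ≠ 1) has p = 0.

b = (277/552, -37/2952, -1215/52808, 269/504)
c = (0, -2, 23/9, 1)
Ac = (0, 0, 943/810, 195/538)
Σ b_i: 277/552·1 + (-37/2952)·1 + (-1215/52808)·1 + 269/504·1 = 1 ✓
b·c: (-37/2952)·(-2) + (-1215/52808)·23/9 + 269/504·1 = 1/2 ✓
b·c²: (-37/2952)·4 + (-1215/52808)·529/81 + 269/504·1 = 1/3 ✓
b·Ac: (-1215/52808)·943/810 + 269/504·195/538 = 1/6 ✓
b·c³: (-37/2952)·(-8) + (-1215/52808)·12167/729 + 269/504·1 = 1/4 ✓
b·(c∘Ac): (-1215/52808)·21689/7290 + 269/504·195/538 = 1/8 ✓
b·Ac²: (-1215/52808)·(-943/405) + 269/504·15/269 = 1/12 ✓
b·A²c: 269/504·21/269 = 1/24 ✓; 4 stages ⇒ order 4.

4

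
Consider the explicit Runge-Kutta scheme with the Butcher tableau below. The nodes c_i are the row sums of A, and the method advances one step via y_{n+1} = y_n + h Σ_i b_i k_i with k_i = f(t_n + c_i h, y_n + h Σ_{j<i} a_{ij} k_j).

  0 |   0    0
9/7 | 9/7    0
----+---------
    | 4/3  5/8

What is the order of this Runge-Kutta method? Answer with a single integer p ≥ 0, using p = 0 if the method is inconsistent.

b = (4/3, 5/8)
c = (0, 9/7)
Σ b_i: 4/3·1 + 5/8·1 = 47/24 ≠ 1 ⇒ order 0.

0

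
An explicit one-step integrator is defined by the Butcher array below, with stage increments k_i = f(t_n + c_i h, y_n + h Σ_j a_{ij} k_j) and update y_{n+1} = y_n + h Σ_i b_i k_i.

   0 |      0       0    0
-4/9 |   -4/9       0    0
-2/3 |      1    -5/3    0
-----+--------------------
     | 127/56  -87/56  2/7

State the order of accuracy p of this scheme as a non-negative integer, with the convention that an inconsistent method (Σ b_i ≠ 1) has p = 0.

b = (127/56, -87/56, 2/7)
c = (0, -4/9, -2/3)
Ac = (0, 0, 20/27)
Σ b_i: 127/56·1 + (-87/56)·1 + 2/7·1 = 1 ✓
b·c: (-87/56)·(-4/9) + 2/7·(-2/3) = 1/2 ✓
b·c²: (-87/56)·16/81 + 2/7·4/9 = -34/189 ≠ 1/3 ⇒ order 2.
b·Ac: 2/7·20/27 = 40/189 ≠ 1/6

2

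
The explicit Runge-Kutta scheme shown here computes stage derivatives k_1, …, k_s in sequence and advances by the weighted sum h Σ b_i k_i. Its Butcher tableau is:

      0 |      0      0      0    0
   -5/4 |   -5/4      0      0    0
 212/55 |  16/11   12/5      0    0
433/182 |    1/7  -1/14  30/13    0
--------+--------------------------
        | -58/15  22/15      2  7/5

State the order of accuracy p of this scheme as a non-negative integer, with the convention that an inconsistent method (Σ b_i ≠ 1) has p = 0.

b = (-58/15, 22/15, 2, 7/5)
c = (0, -5/4, 212/55, 433/182)
Ac = (0, 0, -3, 71947/8008)
Σ b_i: (-58/15)·1 + 22/15·1 + 2·1 + 7/5·1 = 1 ✓
b·c: 22/15·(-5/4) + 2·212/55 + 7/5·433/182 = 19748/2145 ≠ 1/2 ⇒ order 1.

1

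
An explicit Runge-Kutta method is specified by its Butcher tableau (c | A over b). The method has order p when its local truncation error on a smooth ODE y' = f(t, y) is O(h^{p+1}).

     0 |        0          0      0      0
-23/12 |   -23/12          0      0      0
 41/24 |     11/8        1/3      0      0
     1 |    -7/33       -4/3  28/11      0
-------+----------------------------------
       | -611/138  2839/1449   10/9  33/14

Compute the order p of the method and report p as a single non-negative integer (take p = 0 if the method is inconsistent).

b = (-611/138, 2839/1449, 10/9, 33/14)
c = (0, -23/12, 41/24, 1)
Ac = (0, 0, -23/36, 1367/198)
Σ b_i: (-611/138)·1 + 2839/1449·1 + 10/9·1 + 33/14·1 = 1 ✓
b·c: 2839/1449·(-23/12) + 10/9·41/24 + 33/14·1 = 1/2 ✓
b·c²: 2839/1449·529/144 + 10/9·1681/576 + 33/14·1 = 11057/864 ≠ 1/3 ⇒ order 2.
b·Ac: 10/9·(-23/36) + 33/14·1367/198 = 35299/2268 ≠ 1/6

2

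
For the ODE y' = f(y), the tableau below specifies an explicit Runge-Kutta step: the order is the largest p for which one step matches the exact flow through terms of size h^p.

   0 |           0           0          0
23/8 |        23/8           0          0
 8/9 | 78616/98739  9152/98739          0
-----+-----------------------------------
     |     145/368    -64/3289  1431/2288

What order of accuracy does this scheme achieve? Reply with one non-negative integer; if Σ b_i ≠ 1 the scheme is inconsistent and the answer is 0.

3

b = (145/368, -64/3289, 1431/2288)
c = (0, 23/8, 8/9)
Ac = (0, 0, 1144/4293)
Σ b_i: 145/368·1 + (-64/3289)·1 + 1431/2288·1 = 1 ✓
b·c: (-64/3289)·23/8 + 1431/2288·8/9 = 1/2 ✓
b·c²: (-64/3289)·529/64 + 1431/2288·64/81 = 1/3 ✓
b·Ac: 1431/2288·1144/4293 = 1/6 ✓; 3 stages ⇒ order 3.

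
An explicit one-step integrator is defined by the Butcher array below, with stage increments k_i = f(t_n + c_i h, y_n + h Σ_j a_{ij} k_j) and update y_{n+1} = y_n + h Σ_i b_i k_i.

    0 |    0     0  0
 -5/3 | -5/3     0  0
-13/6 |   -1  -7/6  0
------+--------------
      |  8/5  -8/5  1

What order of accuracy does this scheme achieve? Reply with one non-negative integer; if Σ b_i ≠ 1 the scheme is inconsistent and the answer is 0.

b = (8/5, -8/5, 1)
c = (0, -5/3, -13/6)
Ac = (0, 0, 35/18)
Σ b_i: 8/5·1 + (-8/5)·1 + 1·1 = 1 ✓
b·c: (-8/5)·(-5/3) + 1·(-13/6) = 1/2 ✓
b·c²: (-8/5)·25/9 + 1·169/36 = 1/4 ≠ 1/3 ⇒ order 2.
b·Ac: 1·35/18 = 35/18 ≠ 1/6

2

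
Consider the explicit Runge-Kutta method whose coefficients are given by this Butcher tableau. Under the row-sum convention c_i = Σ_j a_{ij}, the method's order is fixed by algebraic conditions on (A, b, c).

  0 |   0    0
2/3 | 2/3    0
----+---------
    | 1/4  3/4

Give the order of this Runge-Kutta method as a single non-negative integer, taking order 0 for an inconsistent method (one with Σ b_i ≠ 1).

2

b = (1/4, 3/4)
c = (0, 2/3)
Σ b_i: 1/4·1 + 3/4·1 = 1 ✓
b·c: 3/4·2/3 = 1/2 ✓; 2 stages ⇒ order 2.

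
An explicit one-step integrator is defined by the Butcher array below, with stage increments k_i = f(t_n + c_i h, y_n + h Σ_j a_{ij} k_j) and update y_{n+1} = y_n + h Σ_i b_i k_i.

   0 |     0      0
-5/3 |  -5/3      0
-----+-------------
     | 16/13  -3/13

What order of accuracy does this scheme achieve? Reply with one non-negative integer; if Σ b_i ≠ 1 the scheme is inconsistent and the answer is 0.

b = (16/13, -3/13)
c = (0, -5/3)
Σ b_i: 16/13·1 + (-3/13)·1 = 1 ✓
b·c: (-3/13)·(-5/3) = 5/13 ≠ 1/2 ⇒ order 1.

1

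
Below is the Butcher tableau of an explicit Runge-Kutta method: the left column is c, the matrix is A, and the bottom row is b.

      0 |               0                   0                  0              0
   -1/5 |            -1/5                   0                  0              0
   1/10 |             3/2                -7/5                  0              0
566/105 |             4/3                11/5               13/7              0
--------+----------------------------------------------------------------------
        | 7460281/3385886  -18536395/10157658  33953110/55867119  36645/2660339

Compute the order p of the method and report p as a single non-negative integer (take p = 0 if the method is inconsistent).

3

b = (7460281/3385886, -18536395/10157658, 33953110/55867119, 36645/2660339)
c = (0, -1/5, 1/10, 566/105)
Ac = (0, 0, 7/25, -89/350)
Σ b_i: 7460281/3385886·1 + (-18536395/10157658)·1 + 33953110/55867119·1 + 36645/2660339·1 = 1 ✓
b·c: (-18536395/10157658)·(-1/5) + 33953110/55867119·1/10 + 36645/2660339·566/105 = 1/2 ✓
b·c²: (-18536395/10157658)·1/25 + 33953110/55867119·1/100 + 36645/2660339·320356/11025 = 1/3 ✓
b·Ac: 33953110/55867119·7/25 + 36645/2660339·(-89/350) = 1/6 ✓
b·c³: (-18536395/10157658)·(-1/125) + 33953110/55867119·1/1000 + 36645/2660339·181321496/1157625 = 4634706779/2133108180 ≠ 1/4 ⇒ order 3.
b·(c∘Ac): 33953110/55867119·7/250 + 36645/2660339·(-25187/18375) = -236692/126970725 ≠ 1/8
b·Ac²: 33953110/55867119·(-7/125) + 36645/2660339·373/3500 = -5198179/159620340 ≠ 1/12
b·A²c: 36645/2660339·13/25 = 95277/13301695 ≠ 1/24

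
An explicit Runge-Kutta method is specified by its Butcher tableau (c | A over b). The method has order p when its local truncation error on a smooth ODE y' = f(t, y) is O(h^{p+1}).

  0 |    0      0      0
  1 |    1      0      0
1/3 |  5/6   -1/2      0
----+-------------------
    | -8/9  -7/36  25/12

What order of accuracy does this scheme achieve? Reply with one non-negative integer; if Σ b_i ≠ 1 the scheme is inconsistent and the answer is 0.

b = (-8/9, -7/36, 25/12)
c = (0, 1, 1/3)
Ac = (0, 0, -1/2)
Σ b_i: (-8/9)·1 + (-7/36)·1 + 25/12·1 = 1 ✓
b·c: (-7/36)·1 + 25/12·1/3 = 1/2 ✓
b·c²: (-7/36)·1 + 25/12·1/9 = 1/27 ≠ 1/3 ⇒ order 2.
b·Ac: 25/12·(-1/2) = -25/24 ≠ 1/6

2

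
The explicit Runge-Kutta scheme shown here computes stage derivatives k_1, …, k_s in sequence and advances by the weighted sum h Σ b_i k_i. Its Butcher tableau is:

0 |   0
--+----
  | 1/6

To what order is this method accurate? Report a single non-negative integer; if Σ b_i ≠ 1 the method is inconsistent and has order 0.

0

b = (1/6)
c = (0)
Σ b_i: 1/6·1 = 1/6 ≠ 1 ⇒ order 0.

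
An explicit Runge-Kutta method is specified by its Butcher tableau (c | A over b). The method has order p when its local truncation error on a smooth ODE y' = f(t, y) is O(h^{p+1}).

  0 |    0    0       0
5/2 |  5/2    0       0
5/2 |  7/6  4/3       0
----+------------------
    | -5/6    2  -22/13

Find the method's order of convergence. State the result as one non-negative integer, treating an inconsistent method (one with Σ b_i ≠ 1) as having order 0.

b = (-5/6, 2, -22/13)
c = (0, 5/2, 5/2)
Ac = (0, 0, 10/3)
Σ b_i: (-5/6)·1 + 2·1 + (-22/13)·1 = -41/78 ≠ 1 ⇒ order 0.

0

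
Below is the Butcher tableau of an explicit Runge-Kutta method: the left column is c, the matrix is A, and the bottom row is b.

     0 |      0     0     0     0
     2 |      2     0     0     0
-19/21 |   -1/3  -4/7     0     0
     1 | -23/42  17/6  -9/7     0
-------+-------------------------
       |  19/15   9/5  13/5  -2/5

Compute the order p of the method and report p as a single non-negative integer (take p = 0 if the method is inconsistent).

0

b = (19/15, 9/5, 13/5, -2/5)
c = (0, 2, -19/21, 1)
Ac = (0, 0, -8/7, 1004/147)
Σ b_i: 19/15·1 + 9/5·1 + 13/5·1 + (-2/5)·1 = 79/15 ≠ 1 ⇒ order 0.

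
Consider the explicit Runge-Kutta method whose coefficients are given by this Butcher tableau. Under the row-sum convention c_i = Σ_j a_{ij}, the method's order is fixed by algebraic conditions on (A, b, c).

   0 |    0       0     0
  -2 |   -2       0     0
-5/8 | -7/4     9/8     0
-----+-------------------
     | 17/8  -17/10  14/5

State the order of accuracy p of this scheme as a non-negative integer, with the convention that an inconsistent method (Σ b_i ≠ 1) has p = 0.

b = (17/8, -17/10, 14/5)
c = (0, -2, -5/8)
Ac = (0, 0, -9/4)
Σ b_i: 17/8·1 + (-17/10)·1 + 14/5·1 = 129/40 ≠ 1 ⇒ order 0.

0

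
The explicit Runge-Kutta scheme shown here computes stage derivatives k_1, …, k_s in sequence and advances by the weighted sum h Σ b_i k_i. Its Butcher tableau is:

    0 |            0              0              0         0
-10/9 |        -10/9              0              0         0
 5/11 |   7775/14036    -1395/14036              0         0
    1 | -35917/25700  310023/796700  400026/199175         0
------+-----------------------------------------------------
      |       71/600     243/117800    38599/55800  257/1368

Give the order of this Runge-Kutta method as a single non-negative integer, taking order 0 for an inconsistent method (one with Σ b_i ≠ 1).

4

b = (71/600, 243/117800, 38599/55800, 257/1368)
c = (0, -10/9, 5/11, 1)
Ac = (0, 0, 775/7018, 247/514)
Σ b_i: 71/600·1 + 243/117800·1 + 38599/55800·1 + 257/1368·1 = 1 ✓
b·c: 243/117800·(-10/9) + 38599/55800·5/11 + 257/1368·1 = 1/2 ✓
b·c²: 243/117800·100/81 + 38599/55800·25/121 + 257/1368·1 = 1/3 ✓
b·Ac: 38599/55800·775/7018 + 257/1368·247/514 = 1/6 ✓
b·c³: 243/117800·(-1000/729) + 38599/55800·125/1331 + 257/1368·1 = 1/4 ✓
b·(c∘Ac): 38599/55800·3875/77198 + 257/1368·247/514 = 1/8 ✓
b·Ac²: 38599/55800·(-3875/31581) + 257/1368·2071/2313 = 1/12 ✓
b·A²c: 257/1368·57/257 = 1/24 ✓; 4 stages ⇒ order 4.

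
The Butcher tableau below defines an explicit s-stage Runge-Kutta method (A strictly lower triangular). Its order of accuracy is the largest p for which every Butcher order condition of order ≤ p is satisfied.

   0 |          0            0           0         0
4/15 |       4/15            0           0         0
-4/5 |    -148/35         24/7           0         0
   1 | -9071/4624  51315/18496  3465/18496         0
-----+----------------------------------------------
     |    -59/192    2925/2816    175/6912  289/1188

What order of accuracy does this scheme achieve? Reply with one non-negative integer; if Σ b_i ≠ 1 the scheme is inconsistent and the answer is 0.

b = (-59/192, 2925/2816, 175/6912, 289/1188)
c = (0, 4/15, -4/5, 1)
Ac = (0, 0, 32/35, 341/578)
Σ b_i: (-59/192)·1 + 2925/2816·1 + 175/6912·1 + 289/1188·1 = 1 ✓
b·c: 2925/2816·4/15 + 175/6912·(-4/5) + 289/1188·1 = 1/2 ✓
b·c²: 2925/2816·16/225 + 175/6912·16/25 + 289/1188·1 = 1/3 ✓
b·Ac: 175/6912·32/35 + 289/1188·341/578 = 1/6 ✓
b·c³: 2925/2816·64/3375 + 175/6912·(-64/125) + 289/1188·1 = 1/4 ✓
b·(c∘Ac): 175/6912·(-128/175) + 289/1188·341/578 = 1/8 ✓
b·Ac²: 175/6912·128/525 + 289/1188·275/867 = 1/12 ✓
b·A²c: 289/1188·99/578 = 1/24 ✓; 4 stages ⇒ order 4.

4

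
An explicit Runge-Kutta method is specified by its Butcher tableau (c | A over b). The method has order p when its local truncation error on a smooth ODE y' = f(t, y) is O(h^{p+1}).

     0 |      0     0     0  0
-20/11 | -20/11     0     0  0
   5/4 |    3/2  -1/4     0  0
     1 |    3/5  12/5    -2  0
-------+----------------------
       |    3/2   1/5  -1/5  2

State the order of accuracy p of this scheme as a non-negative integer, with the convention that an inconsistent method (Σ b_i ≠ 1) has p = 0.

0

b = (3/2, 1/5, -1/5, 2)
c = (0, -20/11, 5/4, 1)
Ac = (0, 0, 5/11, -151/22)
Σ b_i: 3/2·1 + 1/5·1 + (-1/5)·1 + 2·1 = 7/2 ≠ 1 ⇒ order 0.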